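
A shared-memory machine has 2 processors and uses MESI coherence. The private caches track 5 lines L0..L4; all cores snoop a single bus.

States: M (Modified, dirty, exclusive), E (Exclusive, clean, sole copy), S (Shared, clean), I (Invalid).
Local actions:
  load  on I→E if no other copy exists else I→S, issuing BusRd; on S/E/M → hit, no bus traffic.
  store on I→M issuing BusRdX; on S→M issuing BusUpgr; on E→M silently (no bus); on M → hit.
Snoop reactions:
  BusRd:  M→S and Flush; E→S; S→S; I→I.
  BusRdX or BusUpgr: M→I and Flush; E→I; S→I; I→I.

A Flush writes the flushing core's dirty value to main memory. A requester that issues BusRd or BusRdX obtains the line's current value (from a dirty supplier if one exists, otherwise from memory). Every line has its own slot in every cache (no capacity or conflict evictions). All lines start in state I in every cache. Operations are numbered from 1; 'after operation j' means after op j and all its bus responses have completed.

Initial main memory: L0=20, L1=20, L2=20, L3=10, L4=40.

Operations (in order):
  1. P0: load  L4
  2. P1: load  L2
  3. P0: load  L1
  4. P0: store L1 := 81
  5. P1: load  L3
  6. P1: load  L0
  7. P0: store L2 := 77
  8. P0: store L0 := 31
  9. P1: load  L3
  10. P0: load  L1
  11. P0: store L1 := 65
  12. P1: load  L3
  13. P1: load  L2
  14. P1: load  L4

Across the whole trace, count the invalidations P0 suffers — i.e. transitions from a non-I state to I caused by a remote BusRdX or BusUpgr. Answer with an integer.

1. P0: load  L4  bus=[BusRd]  L4: P0=E P1=I  mem[L4]=40
2. P1: load  L2  bus=[BusRd]  L2: P0=I P1=E  mem[L2]=20
3. P0: load  L1  bus=[BusRd]  L1: P0=E P1=I  mem[L1]=20
4. P0: store L1 := 81  bus=[-]  L1: P0=M P1=I  mem[L1]=20
5. P1: load  L3  bus=[BusRd]  L3: P0=I P1=E  mem[L3]=10
6. P1: load  L0  bus=[BusRd]  L0: P0=I P1=E  mem[L0]=20
7. P0: store L2 := 77  bus=[BusRdX]  L2: P0=M P1=I  mem[L2]=20
8. P0: store L0 := 31  bus=[BusRdX]  L0: P0=M P1=I  mem[L0]=20
9. P1: load  L3  bus=[-]  L3: P0=I P1=E  mem[L3]=10
10. P0: load  L1  bus=[-]  L1: P0=M P1=I  mem[L1]=20
11. P0: store L1 := 65  bus=[-]  L1: P0=M P1=I  mem[L1]=20
12. P1: load  L3  bus=[-]  L3: P0=I P1=E  mem[L3]=10
13. P1: load  L2  bus=[BusRd,Flush]  L2: P0=S P1=S  mem[L2]=77
14. P1: load  L4  bus=[BusRd]  L4: P0=S P1=S  mem[L4]=40

invalidations = 0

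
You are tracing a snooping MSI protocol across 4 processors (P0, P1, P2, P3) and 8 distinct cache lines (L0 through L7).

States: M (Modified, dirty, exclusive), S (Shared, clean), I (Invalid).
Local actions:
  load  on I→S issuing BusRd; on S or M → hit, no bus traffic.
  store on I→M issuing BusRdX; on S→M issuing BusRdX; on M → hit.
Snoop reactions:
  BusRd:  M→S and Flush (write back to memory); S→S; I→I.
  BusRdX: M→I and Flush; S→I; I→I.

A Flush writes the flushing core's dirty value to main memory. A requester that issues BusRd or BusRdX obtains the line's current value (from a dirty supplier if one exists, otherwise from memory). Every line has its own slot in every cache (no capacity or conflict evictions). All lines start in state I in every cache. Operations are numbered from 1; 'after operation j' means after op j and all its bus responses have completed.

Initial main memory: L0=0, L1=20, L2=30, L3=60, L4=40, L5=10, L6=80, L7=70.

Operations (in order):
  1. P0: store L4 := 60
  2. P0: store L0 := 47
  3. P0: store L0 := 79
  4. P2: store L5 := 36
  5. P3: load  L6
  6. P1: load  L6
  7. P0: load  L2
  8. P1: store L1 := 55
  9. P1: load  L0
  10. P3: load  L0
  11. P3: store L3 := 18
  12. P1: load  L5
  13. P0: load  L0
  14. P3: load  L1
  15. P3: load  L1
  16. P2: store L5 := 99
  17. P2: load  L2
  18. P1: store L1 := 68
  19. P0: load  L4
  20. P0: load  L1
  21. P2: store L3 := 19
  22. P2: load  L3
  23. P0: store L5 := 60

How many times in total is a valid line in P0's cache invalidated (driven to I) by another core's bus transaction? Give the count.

invalidations = 0

1. P0: store L4 := 60  bus=[BusRdX]  L4: P0=M P1=I P2=I P3=I  mem[L4]=40
2. P0: store L0 := 47  bus=[BusRdX]  L0: P0=M P1=I P2=I P3=I  mem[L0]=0
3. P0: store L0 := 79  bus=[-]  L0: P0=M P1=I P2=I P3=I  mem[L0]=0
4. P2: store L5 := 36  bus=[BusRdX]  L5: P0=I P1=I P2=M P3=I  mem[L5]=10
5. P3: load  L6  bus=[BusRd]  L6: P0=I P1=I P2=I P3=S  mem[L6]=80
6. P1: load  L6  bus=[BusRd]  L6: P0=I P1=S P2=I P3=S  mem[L6]=80
7. P0: load  L2  bus=[BusRd]  L2: P0=S P1=I P2=I P3=I  mem[L2]=30
8. P1: store L1 := 55  bus=[BusRdX]  L1: P0=I P1=M P2=I P3=I  mem[L1]=20
9. P1: load  L0  bus=[BusRd,Flush]  L0: P0=S P1=S P2=I P3=I  mem[L0]=79
10. P3: load  L0  bus=[BusRd]  L0: P0=S P1=S P2=I P3=S  mem[L0]=79
11. P3: store L3 := 18  bus=[BusRdX]  L3: P0=I P1=I P2=I P3=M  mem[L3]=60
12. P1: load  L5  bus=[BusRd,Flush]  L5: P0=I P1=S P2=S P3=I  mem[L5]=36
13. P0: load  L0  bus=[-]  L0: P0=S P1=S P2=I P3=S  mem[L0]=79
14. P3: load  L1  bus=[BusRd,Flush]  L1: P0=I P1=S P2=I P3=S  mem[L1]=55
15. P3: load  L1  bus=[-]  L1: P0=I P1=S P2=I P3=S  mem[L1]=55
16. P2: store L5 := 99  bus=[BusRdX]  L5: P0=I P1=I P2=M P3=I  mem[L5]=36
17. P2: load  L2  bus=[BusRd]  L2: P0=S P1=I P2=S P3=I  mem[L2]=30
18. P1: store L1 := 68  bus=[BusRdX]  L1: P0=I P1=M P2=I P3=I  mem[L1]=55
19. P0: load  L4  bus=[-]  L4: P0=M P1=I P2=I P3=I  mem[L4]=40
20. P0: load  L1  bus=[BusRd,Flush]  L1: P0=S P1=S P2=I P3=I  mem[L1]=68
21. P2: store L3 := 19  bus=[BusRdX,Flush]  L3: P0=I P1=I P2=M P3=I  mem[L3]=18
22. P2: load  L3  bus=[-]  L3: P0=I P1=I P2=M P3=I  mem[L3]=18
23. P0: store L5 := 60  bus=[BusRdX,Flush]  L5: P0=M P1=I P2=I P3=I  mem[L5]=99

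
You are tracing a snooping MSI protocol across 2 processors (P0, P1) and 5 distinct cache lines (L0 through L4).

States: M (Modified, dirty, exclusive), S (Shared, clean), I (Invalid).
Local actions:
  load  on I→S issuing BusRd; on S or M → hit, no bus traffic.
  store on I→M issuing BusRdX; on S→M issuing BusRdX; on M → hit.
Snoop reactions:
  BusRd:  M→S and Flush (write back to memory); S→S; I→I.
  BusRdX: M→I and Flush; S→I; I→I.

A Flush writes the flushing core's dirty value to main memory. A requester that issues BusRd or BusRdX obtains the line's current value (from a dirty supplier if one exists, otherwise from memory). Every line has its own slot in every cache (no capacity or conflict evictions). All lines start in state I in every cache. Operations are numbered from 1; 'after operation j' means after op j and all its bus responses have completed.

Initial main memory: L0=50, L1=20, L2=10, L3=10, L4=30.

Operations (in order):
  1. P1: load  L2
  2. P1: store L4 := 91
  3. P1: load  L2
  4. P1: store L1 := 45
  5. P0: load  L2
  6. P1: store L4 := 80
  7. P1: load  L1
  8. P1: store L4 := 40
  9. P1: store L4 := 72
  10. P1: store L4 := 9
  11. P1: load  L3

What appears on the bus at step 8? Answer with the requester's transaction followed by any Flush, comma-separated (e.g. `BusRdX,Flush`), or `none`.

bus = none

[1] P1: load  L2 | P0:I, P1:S(10) | bus: BusRd
[2] P1: store L4 := 91 | P0:I, P1:M(91) | bus: BusRdX
[3] P1: load  L2 | P0:I, P1:S(10) | bus: none
[4] P1: store L1 := 45 | P0:I, P1:M(45) | bus: BusRdX
[5] P0: load  L2 | P0:S(10), P1:S(10) | bus: BusRd
[6] P1: store L4 := 80 | P0:I, P1:M(80) | bus: none
[7] P1: load  L1 | P0:I, P1:M(45) | bus: none
[8] P1: store L4 := 40 | P0:I, P1:M(40) | bus: none
[9] P1: store L4 := 72 | P0:I, P1:M(72) | bus: none
[10] P1: store L4 := 9 | P0:I, P1:M(9) | bus: none
[11] P1: load  L3 | P0:I, P1:S(10) | bus: BusRd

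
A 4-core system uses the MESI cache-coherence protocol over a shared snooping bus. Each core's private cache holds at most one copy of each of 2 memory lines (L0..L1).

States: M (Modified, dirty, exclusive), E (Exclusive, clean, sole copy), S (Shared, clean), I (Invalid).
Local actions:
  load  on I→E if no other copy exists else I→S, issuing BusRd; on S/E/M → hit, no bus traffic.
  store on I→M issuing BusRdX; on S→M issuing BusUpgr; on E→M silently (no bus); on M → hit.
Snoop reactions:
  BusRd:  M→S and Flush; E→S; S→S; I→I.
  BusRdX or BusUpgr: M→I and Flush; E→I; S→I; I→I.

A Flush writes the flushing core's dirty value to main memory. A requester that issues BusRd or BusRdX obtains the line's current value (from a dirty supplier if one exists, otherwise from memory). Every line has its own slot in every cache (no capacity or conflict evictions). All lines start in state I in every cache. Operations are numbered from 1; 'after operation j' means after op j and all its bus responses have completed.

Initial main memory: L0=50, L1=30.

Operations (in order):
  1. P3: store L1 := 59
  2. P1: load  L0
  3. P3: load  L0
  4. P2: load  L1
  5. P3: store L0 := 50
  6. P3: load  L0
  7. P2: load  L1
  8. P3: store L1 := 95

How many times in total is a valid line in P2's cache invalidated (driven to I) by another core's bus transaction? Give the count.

invalidations = 1

1. P3: store L1 := 59  bus=[BusRdX]  L1: P0=I P1=I P2=I P3=M  mem[L1]=30
2. P1: load  L0  bus=[BusRd]  L0: P0=I P1=E P2=I P3=I  mem[L0]=50
3. P3: load  L0  bus=[BusRd]  L0: P0=I P1=S P2=I P3=S  mem[L0]=50
4. P2: load  L1  bus=[BusRd,Flush]  L1: P0=I P1=I P2=S P3=S  mem[L1]=59
5. P3: store L0 := 50  bus=[BusUpgr]  L0: P0=I P1=I P2=I P3=M  mem[L0]=50
6. P3: load  L0  bus=[-]  L0: P0=I P1=I P2=I P3=M  mem[L0]=50
7. P2: load  L1  bus=[-]  L1: P0=I P1=I P2=S P3=S  mem[L1]=59
8. P3: store L1 := 95  bus=[BusUpgr]  L1: P0=I P1=I P2=I P3=M  mem[L1]=59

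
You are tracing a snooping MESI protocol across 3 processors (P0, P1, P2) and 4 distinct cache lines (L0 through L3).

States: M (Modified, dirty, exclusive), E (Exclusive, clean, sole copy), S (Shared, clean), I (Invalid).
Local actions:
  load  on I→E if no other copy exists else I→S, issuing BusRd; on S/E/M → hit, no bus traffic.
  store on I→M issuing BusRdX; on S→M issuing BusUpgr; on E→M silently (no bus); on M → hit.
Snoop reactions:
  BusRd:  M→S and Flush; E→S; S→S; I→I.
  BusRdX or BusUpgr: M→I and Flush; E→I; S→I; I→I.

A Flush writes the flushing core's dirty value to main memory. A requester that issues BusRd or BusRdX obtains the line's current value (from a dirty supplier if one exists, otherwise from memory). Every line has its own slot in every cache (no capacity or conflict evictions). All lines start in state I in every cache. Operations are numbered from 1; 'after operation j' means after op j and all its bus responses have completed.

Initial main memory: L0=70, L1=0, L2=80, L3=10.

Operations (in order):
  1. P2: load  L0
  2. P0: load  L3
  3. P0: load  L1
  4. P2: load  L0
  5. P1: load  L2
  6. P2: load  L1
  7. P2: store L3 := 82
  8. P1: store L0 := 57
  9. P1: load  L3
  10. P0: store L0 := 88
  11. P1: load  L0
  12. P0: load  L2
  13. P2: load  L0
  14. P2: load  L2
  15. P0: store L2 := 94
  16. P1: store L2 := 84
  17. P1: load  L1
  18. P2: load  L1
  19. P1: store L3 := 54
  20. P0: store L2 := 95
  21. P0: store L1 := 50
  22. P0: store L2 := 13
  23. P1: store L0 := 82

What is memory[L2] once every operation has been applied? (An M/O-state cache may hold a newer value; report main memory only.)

memory[L2] = 84

[1] P2: load  L0 | P0:I, P1:I, P2:E(70) | bus: BusRd
[2] P0: load  L3 | P0:E(10), P1:I, P2:I | bus: BusRd
[3] P0: load  L1 | P0:E(0), P1:I, P2:I | bus: BusRd
[4] P2: load  L0 | P0:I, P1:I, P2:E(70) | bus: none
[5] P1: load  L2 | P0:I, P1:E(80), P2:I | bus: BusRd
[6] P2: load  L1 | P0:S(0), P1:I, P2:S(0) | bus: BusRd
[7] P2: store L3 := 82 | P0:I, P1:I, P2:M(82) | bus: BusRdX
[8] P1: store L0 := 57 | P0:I, P1:M(57), P2:I | bus: BusRdX
[9] P1: load  L3 | P0:I, P1:S(82), P2:S(82) | bus: BusRd,Flush
[10] P0: store L0 := 88 | P0:M(88), P1:I, P2:I | bus: BusRdX,Flush
[11] P1: load  L0 | P0:S(88), P1:S(88), P2:I | bus: BusRd,Flush
[12] P0: load  L2 | P0:S(80), P1:S(80), P2:I | bus: BusRd
[13] P2: load  L0 | P0:S(88), P1:S(88), P2:S(88) | bus: BusRd
[14] P2: load  L2 | P0:S(80), P1:S(80), P2:S(80) | bus: BusRd
[15] P0: store L2 := 94 | P0:M(94), P1:I, P2:I | bus: BusUpgr
[16] P1: store L2 := 84 | P0:I, P1:M(84), P2:I | bus: BusRdX,Flush
[17] P1: load  L1 | P0:S(0), P1:S(0), P2:S(0) | bus: BusRd
[18] P2: load  L1 | P0:S(0), P1:S(0), P2:S(0) | bus: none
[19] P1: store L3 := 54 | P0:I, P1:M(54), P2:I | bus: BusUpgr
[20] P0: store L2 := 95 | P0:M(95), P1:I, P2:I | bus: BusRdX,Flush
[21] P0: store L1 := 50 | P0:M(50), P1:I, P2:I | bus: BusUpgr
[22] P0: store L2 := 13 | P0:M(13), P1:I, P2:I | bus: none
[23] P1: store L0 := 82 | P0:I, P1:M(82), P2:I | bus: BusUpgr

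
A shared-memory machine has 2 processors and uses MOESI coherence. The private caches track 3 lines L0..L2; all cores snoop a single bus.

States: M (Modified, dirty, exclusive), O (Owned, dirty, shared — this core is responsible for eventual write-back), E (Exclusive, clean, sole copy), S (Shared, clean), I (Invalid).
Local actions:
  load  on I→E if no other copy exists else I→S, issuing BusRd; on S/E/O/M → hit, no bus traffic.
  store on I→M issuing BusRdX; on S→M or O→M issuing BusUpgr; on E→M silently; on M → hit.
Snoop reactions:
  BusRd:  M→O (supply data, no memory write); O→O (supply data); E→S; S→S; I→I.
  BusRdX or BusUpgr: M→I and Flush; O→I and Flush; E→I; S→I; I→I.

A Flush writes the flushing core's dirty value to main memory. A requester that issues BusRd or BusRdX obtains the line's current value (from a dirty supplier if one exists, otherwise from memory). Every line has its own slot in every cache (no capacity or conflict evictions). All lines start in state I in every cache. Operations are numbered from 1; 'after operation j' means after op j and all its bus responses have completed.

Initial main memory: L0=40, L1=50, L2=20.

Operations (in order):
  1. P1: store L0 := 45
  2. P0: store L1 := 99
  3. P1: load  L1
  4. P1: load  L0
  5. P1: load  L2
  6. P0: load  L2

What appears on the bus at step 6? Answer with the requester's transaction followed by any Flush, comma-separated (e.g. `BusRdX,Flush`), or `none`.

1. P1: store L0 := 45  bus=[BusRdX]  L0: P0=I P1=M  mem[L0]=40
2. P0: store L1 := 99  bus=[BusRdX]  L1: P0=M P1=I  mem[L1]=50
3. P1: load  L1  bus=[BusRd]  L1: P0=O P1=S  mem[L1]=50
4. P1: load  L0  bus=[-]  L0: P0=I P1=M  mem[L0]=40
5. P1: load  L2  bus=[BusRd]  L2: P0=I P1=E  mem[L2]=20
6. P0: load  L2  bus=[BusRd]  L2: P0=S P1=S  mem[L2]=20

bus = BusRd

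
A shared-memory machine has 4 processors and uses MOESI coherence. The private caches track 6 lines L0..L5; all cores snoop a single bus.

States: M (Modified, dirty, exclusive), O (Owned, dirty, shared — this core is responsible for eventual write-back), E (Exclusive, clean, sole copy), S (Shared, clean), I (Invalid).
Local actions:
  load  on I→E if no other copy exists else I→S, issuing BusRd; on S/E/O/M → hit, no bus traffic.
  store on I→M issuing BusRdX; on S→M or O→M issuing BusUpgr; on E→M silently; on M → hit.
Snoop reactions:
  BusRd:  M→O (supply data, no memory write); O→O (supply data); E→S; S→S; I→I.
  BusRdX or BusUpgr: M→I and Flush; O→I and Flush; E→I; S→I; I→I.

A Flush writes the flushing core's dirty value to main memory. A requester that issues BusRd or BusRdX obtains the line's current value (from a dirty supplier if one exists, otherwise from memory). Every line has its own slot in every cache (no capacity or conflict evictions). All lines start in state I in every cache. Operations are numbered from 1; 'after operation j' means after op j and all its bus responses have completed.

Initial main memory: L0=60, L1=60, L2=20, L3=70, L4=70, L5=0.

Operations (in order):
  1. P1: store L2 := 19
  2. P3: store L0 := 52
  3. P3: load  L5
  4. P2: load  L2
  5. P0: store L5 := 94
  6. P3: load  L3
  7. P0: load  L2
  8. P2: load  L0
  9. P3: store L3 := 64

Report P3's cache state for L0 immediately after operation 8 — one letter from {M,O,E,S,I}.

  op1 P1: store L2 := 19 → I/M/I/I on L2; bus BusRdX; mem=20
  op2 P3: store L0 := 52 → I/I/I/M on L0; bus BusRdX; mem=60
  op3 P3: load  L5 → I/I/I/E on L5; bus BusRd; mem=0
  op4 P2: load  L2 → I/O/S/I on L2; bus BusRd; mem=20
  op5 P0: store L5 := 94 → M/I/I/I on L5; bus BusRdX; mem=0
  op6 P3: load  L3 → I/I/I/E on L3; bus BusRd; mem=70
  op7 P0: load  L2 → S/O/S/I on L2; bus BusRd; mem=20
  op8 P2: load  L0 → I/I/S/O on L0; bus BusRd; mem=60
  op9 P3: store L3 := 64 → I/I/I/M on L3; bus (none); mem=70

state = O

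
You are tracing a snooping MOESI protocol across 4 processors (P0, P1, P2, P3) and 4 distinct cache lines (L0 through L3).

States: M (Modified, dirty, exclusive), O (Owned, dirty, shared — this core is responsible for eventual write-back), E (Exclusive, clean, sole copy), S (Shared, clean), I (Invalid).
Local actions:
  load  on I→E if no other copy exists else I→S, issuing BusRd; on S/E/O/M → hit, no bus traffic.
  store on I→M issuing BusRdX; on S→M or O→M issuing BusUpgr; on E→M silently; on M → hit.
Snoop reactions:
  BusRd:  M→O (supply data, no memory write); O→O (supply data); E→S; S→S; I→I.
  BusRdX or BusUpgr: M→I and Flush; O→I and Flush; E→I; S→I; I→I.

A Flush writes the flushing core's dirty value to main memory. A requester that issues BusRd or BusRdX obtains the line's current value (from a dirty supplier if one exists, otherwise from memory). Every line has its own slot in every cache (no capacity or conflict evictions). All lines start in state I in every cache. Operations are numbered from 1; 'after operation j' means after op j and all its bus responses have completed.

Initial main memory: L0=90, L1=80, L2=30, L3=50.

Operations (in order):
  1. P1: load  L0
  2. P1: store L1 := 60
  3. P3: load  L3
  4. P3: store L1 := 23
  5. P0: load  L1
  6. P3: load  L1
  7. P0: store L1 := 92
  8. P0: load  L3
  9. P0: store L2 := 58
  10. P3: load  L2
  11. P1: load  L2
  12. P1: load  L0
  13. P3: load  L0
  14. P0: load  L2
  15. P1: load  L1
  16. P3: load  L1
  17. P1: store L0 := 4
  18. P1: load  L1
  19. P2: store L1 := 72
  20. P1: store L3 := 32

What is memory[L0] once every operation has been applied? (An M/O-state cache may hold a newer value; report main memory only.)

[1] P1: load  L0 | P0:I, P1:E(90), P2:I, P3:I | bus: BusRd
[2] P1: store L1 := 60 | P0:I, P1:M(60), P2:I, P3:I | bus: BusRdX
[3] P3: load  L3 | P0:I, P1:I, P2:I, P3:E(50) | bus: BusRd
[4] P3: store L1 := 23 | P0:I, P1:I, P2:I, P3:M(23) | bus: BusRdX,Flush
[5] P0: load  L1 | P0:S(23), P1:I, P2:I, P3:O(23) | bus: BusRd
[6] P3: load  L1 | P0:S(23), P1:I, P2:I, P3:O(23) | bus: none
[7] P0: store L1 := 92 | P0:M(92), P1:I, P2:I, P3:I | bus: BusUpgr,Flush
[8] P0: load  L3 | P0:S(50), P1:I, P2:I, P3:S(50) | bus: BusRd
[9] P0: store L2 := 58 | P0:M(58), P1:I, P2:I, P3:I | bus: BusRdX
[10] P3: load  L2 | P0:O(58), P1:I, P2:I, P3:S(58) | bus: BusRd
[11] P1: load  L2 | P0:O(58), P1:S(58), P2:I, P3:S(58) | bus: BusRd
[12] P1: load  L0 | P0:I, P1:E(90), P2:I, P3:I | bus: none
[13] P3: load  L0 | P0:I, P1:S(90), P2:I, P3:S(90) | bus: BusRd
[14] P0: load  L2 | P0:O(58), P1:S(58), P2:I, P3:S(58) | bus: none
[15] P1: load  L1 | P0:O(92), P1:S(92), P2:I, P3:I | bus: BusRd
[16] P3: load  L1 | P0:O(92), P1:S(92), P2:I, P3:S(92) | bus: BusRd
[17] P1: store L0 := 4 | P0:I, P1:M(4), P2:I, P3:I | bus: BusUpgr
[18] P1: load  L1 | P0:O(92), P1:S(92), P2:I, P3:S(92) | bus: none
[19] P2: store L1 := 72 | P0:I, P1:I, P2:M(72), P3:I | bus: BusRdX,Flush
[20] P1: store L3 := 32 | P0:I, P1:M(32), P2:I, P3:I | bus: BusRdX

memory[L0] = 90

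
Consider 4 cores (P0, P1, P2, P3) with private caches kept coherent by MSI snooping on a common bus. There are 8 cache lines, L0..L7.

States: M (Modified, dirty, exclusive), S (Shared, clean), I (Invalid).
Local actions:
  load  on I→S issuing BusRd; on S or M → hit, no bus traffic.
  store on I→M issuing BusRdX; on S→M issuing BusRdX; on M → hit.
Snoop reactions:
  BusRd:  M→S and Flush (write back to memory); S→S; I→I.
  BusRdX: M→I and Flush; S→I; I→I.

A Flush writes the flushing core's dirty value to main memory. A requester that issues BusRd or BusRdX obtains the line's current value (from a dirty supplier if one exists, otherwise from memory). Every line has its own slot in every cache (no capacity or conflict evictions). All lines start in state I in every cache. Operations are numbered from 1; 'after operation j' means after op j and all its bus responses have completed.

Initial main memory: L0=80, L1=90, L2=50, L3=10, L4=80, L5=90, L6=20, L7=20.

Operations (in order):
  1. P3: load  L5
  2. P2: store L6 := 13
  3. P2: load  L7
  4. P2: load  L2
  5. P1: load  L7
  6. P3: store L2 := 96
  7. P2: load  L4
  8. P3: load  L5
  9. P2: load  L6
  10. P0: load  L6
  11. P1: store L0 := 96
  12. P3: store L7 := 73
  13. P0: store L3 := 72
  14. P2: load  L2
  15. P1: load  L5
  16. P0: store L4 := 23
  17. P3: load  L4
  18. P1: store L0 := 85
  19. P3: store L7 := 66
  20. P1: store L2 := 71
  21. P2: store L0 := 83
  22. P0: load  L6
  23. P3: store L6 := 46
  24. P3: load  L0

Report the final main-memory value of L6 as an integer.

memory[L6] = 13

step 1: P3: load  L5  ⟶  IIIS  (L5)  txn=BusRd  M[L5]=90
step 2: P2: store L6 := 13  ⟶  IIMI  (L6)  txn=BusRdX  M[L6]=20
step 3: P2: load  L7  ⟶  IISI  (L7)  txn=BusRd  M[L7]=20
step 4: P2: load  L2  ⟶  IISI  (L2)  txn=BusRd  M[L2]=50
step 5: P1: load  L7  ⟶  ISSI  (L7)  txn=BusRd  M[L7]=20
step 6: P3: store L2 := 96  ⟶  IIIM  (L2)  txn=BusRdX  M[L2]=50
step 7: P2: load  L4  ⟶  IISI  (L4)  txn=BusRd  M[L4]=80
step 8: P3: load  L5  ⟶  IIIS  (L5)  txn=∅  M[L5]=90
step 9: P2: load  L6  ⟶  IIMI  (L6)  txn=∅  M[L6]=20
step 10: P0: load  L6  ⟶  SISI  (L6)  txn=BusRd+Flush  M[L6]=13
step 11: P1: store L0 := 96  ⟶  IMII  (L0)  txn=BusRdX  M[L0]=80
step 12: P3: store L7 := 73  ⟶  IIIM  (L7)  txn=BusRdX  M[L7]=20
step 13: P0: store L3 := 72  ⟶  MIII  (L3)  txn=BusRdX  M[L3]=10
step 14: P2: load  L2  ⟶  IISS  (L2)  txn=BusRd+Flush  M[L2]=96
step 15: P1: load  L5  ⟶  ISIS  (L5)  txn=BusRd  M[L5]=90
step 16: P0: store L4 := 23  ⟶  MIII  (L4)  txn=BusRdX  M[L4]=80
step 17: P3: load  L4  ⟶  SIIS  (L4)  txn=BusRd+Flush  M[L4]=23
step 18: P1: store L0 := 85  ⟶  IMII  (L0)  txn=∅  M[L0]=80
step 19: P3: store L7 := 66  ⟶  IIIM  (L7)  txn=∅  M[L7]=20
step 20: P1: store L2 := 71  ⟶  IMII  (L2)  txn=BusRdX  M[L2]=96
step 21: P2: store L0 := 83  ⟶  IIMI  (L0)  txn=BusRdX+Flush  M[L0]=85
step 22: P0: load  L6  ⟶  SISI  (L6)  txn=∅  M[L6]=13
step 23: P3: store L6 := 46  ⟶  IIIM  (L6)  txn=BusRdX  M[L6]=13
step 24: P3: load  L0  ⟶  IISS  (L0)  txn=BusRd+Flush  M[L0]=83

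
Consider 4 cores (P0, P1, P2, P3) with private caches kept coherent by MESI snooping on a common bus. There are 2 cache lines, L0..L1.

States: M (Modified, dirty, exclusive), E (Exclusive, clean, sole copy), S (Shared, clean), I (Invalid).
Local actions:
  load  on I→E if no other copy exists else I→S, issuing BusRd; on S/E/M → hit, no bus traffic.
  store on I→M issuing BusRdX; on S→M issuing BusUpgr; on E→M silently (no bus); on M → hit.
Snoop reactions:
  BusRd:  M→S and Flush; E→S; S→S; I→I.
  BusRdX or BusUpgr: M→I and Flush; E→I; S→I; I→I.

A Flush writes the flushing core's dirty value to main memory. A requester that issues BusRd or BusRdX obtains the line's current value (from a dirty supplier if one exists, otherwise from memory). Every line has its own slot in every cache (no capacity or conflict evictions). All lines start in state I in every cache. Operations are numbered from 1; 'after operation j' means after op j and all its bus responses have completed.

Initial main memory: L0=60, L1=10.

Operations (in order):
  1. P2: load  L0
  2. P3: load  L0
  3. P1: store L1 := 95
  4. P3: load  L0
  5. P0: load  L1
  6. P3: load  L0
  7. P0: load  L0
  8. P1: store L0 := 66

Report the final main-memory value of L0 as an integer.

1. P2: load  L0  bus=[BusRd]  L0: P0=I P1=I P2=E P3=I  mem[L0]=60
2. P3: load  L0  bus=[BusRd]  L0: P0=I P1=I P2=S P3=S  mem[L0]=60
3. P1: store L1 := 95  bus=[BusRdX]  L1: P0=I P1=M P2=I P3=I  mem[L1]=10
4. P3: load  L0  bus=[-]  L0: P0=I P1=I P2=S P3=S  mem[L0]=60
5. P0: load  L1  bus=[BusRd,Flush]  L1: P0=S P1=S P2=I P3=I  mem[L1]=95
6. P3: load  L0  bus=[-]  L0: P0=I P1=I P2=S P3=S  mem[L0]=60
7. P0: load  L0  bus=[BusRd]  L0: P0=S P1=I P2=S P3=S  mem[L0]=60
8. P1: store L0 := 66  bus=[BusRdX]  L0: P0=I P1=M P2=I P3=I  mem[L0]=60

memory[L0] = 60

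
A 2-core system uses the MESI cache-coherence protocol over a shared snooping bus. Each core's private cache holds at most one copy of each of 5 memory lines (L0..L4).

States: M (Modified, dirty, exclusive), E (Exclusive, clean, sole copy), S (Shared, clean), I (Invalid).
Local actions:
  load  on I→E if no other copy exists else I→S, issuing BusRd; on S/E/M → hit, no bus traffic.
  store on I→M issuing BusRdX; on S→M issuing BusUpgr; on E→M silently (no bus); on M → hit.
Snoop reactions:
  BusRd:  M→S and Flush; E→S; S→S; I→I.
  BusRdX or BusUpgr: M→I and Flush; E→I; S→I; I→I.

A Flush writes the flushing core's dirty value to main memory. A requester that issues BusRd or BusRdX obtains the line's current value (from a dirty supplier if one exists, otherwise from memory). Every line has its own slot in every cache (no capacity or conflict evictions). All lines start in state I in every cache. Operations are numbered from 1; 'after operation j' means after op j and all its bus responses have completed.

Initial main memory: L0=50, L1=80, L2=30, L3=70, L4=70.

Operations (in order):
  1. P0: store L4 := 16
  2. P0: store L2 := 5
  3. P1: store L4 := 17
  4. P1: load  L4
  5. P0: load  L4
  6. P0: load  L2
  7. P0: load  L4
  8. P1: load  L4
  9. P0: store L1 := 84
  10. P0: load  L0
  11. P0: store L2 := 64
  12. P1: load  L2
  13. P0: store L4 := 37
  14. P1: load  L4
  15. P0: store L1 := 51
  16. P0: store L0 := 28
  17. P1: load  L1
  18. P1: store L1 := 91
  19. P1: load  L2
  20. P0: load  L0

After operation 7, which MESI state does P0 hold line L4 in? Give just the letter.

state = S

step 1: P0: store L4 := 16  ⟶  MI  (L4)  txn=BusRdX  M[L4]=70
step 2: P0: store L2 := 5  ⟶  MI  (L2)  txn=BusRdX  M[L2]=30
step 3: P1: store L4 := 17  ⟶  IM  (L4)  txn=BusRdX+Flush  M[L4]=16
step 4: P1: load  L4  ⟶  IM  (L4)  txn=∅  M[L4]=16
step 5: P0: load  L4  ⟶  SS  (L4)  txn=BusRd+Flush  M[L4]=17
step 6: P0: load  L2  ⟶  MI  (L2)  txn=∅  M[L2]=30
step 7: P0: load  L4  ⟶  SS  (L4)  txn=∅  M[L4]=17
step 8: P1: load  L4  ⟶  SS  (L4)  txn=∅  M[L4]=17
step 9: P0: store L1 := 84  ⟶  MI  (L1)  txn=BusRdX  M[L1]=80
step 10: P0: load  L0  ⟶  EI  (L0)  txn=BusRd  M[L0]=50
step 11: P0: store L2 := 64  ⟶  MI  (L2)  txn=∅  M[L2]=30
step 12: P1: load  L2  ⟶  SS  (L2)  txn=BusRd+Flush  M[L2]=64
step 13: P0: store L4 := 37  ⟶  MI  (L4)  txn=BusUpgr  M[L4]=17
step 14: P1: load  L4  ⟶  SS  (L4)  txn=BusRd+Flush  M[L4]=37
step 15: P0: store L1 := 51  ⟶  MI  (L1)  txn=∅  M[L1]=80
step 16: P0: store L0 := 28  ⟶  MI  (L0)  txn=∅  M[L0]=50
step 17: P1: load  L1  ⟶  SS  (L1)  txn=BusRd+Flush  M[L1]=51
step 18: P1: store L1 := 91  ⟶  IM  (L1)  txn=BusUpgr  M[L1]=51
step 19: P1: load  L2  ⟶  SS  (L2)  txn=∅  M[L2]=64
step 20: P0: load  L0  ⟶  MI  (L0)  txn=∅  M[L0]=50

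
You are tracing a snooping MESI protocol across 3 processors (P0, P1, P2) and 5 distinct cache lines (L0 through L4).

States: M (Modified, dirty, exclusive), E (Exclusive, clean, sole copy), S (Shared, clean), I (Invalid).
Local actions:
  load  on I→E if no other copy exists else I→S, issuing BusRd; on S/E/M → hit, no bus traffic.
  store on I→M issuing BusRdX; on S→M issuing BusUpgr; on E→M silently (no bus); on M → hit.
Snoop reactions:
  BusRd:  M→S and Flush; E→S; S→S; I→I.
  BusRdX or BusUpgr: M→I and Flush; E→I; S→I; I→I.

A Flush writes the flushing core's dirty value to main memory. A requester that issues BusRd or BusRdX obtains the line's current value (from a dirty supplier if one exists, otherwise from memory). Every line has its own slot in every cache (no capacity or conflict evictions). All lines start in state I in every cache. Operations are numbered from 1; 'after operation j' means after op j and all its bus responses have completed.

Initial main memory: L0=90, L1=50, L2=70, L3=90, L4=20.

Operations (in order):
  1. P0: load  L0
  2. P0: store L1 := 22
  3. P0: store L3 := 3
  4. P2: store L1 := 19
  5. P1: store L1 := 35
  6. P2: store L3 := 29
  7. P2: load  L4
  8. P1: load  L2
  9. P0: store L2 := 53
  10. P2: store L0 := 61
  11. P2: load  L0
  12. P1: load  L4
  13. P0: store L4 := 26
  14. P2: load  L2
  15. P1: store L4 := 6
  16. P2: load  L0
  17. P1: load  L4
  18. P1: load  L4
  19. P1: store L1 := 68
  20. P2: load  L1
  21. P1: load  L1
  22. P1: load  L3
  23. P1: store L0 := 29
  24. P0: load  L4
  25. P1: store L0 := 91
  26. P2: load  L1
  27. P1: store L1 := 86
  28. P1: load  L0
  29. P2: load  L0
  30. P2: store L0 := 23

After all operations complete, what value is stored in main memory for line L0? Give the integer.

  op1 P0: load  L0 → E/I/I on L0; bus BusRd; mem=90
  op2 P0: store L1 := 22 → M/I/I on L1; bus BusRdX; mem=50
  op3 P0: store L3 := 3 → M/I/I on L3; bus BusRdX; mem=90
  op4 P2: store L1 := 19 → I/I/M on L1; bus BusRdX Flush; mem=22
  op5 P1: store L1 := 35 → I/M/I on L1; bus BusRdX Flush; mem=19
  op6 P2: store L3 := 29 → I/I/M on L3; bus BusRdX Flush; mem=3
  op7 P2: load  L4 → I/I/E on L4; bus BusRd; mem=20
  op8 P1: load  L2 → I/E/I on L2; bus BusRd; mem=70
  op9 P0: store L2 := 53 → M/I/I on L2; bus BusRdX; mem=70
  op10 P2: store L0 := 61 → I/I/M on L0; bus BusRdX; mem=90
  op11 P2: load  L0 → I/I/M on L0; bus (none); mem=90
  op12 P1: load  L4 → I/S/S on L4; bus BusRd; mem=20
  op13 P0: store L4 := 26 → M/I/I on L4; bus BusRdX; mem=20
  op14 P2: load  L2 → S/I/S on L2; bus BusRd Flush; mem=53
  op15 P1: store L4 := 6 → I/M/I on L4; bus BusRdX Flush; mem=26
  op16 P2: load  L0 → I/I/M on L0; bus (none); mem=90
  op17 P1: load  L4 → I/M/I on L4; bus (none); mem=26
  op18 P1: load  L4 → I/M/I on L4; bus (none); mem=26
  op19 P1: store L1 := 68 → I/M/I on L1; bus (none); mem=19
  op20 P2: load  L1 → I/S/S on L1; bus BusRd Flush; mem=68
  op21 P1: load  L1 → I/S/S on L1; bus (none); mem=68
  op22 P1: load  L3 → I/S/S on L3; bus BusRd Flush; mem=29
  op23 P1: store L0 := 29 → I/M/I on L0; bus BusRdX Flush; mem=61
  op24 P0: load  L4 → S/S/I on L4; bus BusRd Flush; mem=6
  op25 P1: store L0 := 91 → I/M/I on L0; bus (none); mem=61
  op26 P2: load  L1 → I/S/S on L1; bus (none); mem=68
  op27 P1: store L1 := 86 → I/M/I on L1; bus BusUpgr; mem=68
  op28 P1: load  L0 → I/M/I on L0; bus (none); mem=61
  op29 P2: load  L0 → I/S/S on L0; bus BusRd Flush; mem=91
  op30 P2: store L0 := 23 → I/I/M on L0; bus BusUpgr; mem=91

memory[L0] = 91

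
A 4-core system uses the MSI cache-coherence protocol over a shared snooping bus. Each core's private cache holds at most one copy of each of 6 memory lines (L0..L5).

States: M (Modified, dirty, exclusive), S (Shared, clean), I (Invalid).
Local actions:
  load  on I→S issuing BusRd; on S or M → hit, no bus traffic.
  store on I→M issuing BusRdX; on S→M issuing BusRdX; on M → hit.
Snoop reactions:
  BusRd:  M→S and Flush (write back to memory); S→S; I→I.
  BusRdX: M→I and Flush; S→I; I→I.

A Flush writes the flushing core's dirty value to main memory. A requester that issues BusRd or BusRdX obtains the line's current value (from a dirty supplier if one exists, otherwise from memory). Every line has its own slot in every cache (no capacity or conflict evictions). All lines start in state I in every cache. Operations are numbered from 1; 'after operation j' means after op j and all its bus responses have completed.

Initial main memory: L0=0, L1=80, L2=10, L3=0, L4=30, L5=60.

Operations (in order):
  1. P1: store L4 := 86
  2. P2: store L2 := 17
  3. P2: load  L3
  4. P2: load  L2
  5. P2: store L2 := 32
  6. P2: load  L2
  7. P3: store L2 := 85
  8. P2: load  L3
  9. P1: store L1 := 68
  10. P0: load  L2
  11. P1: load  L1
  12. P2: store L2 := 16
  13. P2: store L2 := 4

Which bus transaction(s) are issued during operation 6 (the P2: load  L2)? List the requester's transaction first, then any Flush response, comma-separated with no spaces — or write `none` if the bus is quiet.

  op1 P1: store L4 := 86 → I/M/I/I on L4; bus BusRdX; mem=30
  op2 P2: store L2 := 17 → I/I/M/I on L2; bus BusRdX; mem=10
  op3 P2: load  L3 → I/I/S/I on L3; bus BusRd; mem=0
  op4 P2: load  L2 → I/I/M/I on L2; bus (none); mem=10
  op5 P2: store L2 := 32 → I/I/M/I on L2; bus (none); mem=10
  op6 P2: load  L2 → I/I/M/I on L2; bus (none); mem=10
  op7 P3: store L2 := 85 → I/I/I/M on L2; bus BusRdX Flush; mem=32
  op8 P2: load  L3 → I/I/S/I on L3; bus (none); mem=0
  op9 P1: store L1 := 68 → I/M/I/I on L1; bus BusRdX; mem=80
  op10 P0: load  L2 → S/I/I/S on L2; bus BusRd Flush; mem=85
  op11 P1: load  L1 → I/M/I/I on L1; bus (none); mem=80
  op12 P2: store L2 := 16 → I/I/M/I on L2; bus BusRdX; mem=85
  op13 P2: store L2 := 4 → I/I/M/I on L2; bus (none); mem=85

bus = none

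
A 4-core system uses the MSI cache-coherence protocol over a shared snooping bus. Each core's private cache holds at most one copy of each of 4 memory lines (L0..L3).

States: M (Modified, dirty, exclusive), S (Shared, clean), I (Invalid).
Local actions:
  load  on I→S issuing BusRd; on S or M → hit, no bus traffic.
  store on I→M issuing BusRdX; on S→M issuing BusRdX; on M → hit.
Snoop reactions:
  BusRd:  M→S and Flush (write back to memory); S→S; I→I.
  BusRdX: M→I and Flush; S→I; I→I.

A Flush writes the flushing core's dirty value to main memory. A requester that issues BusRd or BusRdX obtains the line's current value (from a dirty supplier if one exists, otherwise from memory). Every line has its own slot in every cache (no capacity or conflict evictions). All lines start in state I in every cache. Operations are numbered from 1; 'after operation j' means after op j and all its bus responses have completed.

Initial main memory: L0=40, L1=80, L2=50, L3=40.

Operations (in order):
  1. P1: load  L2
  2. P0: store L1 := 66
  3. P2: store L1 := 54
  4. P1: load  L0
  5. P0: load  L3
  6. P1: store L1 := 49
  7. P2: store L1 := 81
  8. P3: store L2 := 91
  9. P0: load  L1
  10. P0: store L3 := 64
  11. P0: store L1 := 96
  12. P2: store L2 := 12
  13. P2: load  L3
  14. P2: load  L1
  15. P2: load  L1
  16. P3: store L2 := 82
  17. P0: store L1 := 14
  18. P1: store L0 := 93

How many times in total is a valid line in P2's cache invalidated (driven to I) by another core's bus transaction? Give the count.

  op1 P1: load  L2 → I/S/I/I on L2; bus BusRd; mem=50
  op2 P0: store L1 := 66 → M/I/I/I on L1; bus BusRdX; mem=80
  op3 P2: store L1 := 54 → I/I/M/I on L1; bus BusRdX Flush; mem=66
  op4 P1: load  L0 → I/S/I/I on L0; bus BusRd; mem=40
  op5 P0: load  L3 → S/I/I/I on L3; bus BusRd; mem=40
  op6 P1: store L1 := 49 → I/M/I/I on L1; bus BusRdX Flush; mem=54
  op7 P2: store L1 := 81 → I/I/M/I on L1; bus BusRdX Flush; mem=49
  op8 P3: store L2 := 91 → I/I/I/M on L2; bus BusRdX; mem=50
  op9 P0: load  L1 → S/I/S/I on L1; bus BusRd Flush; mem=81
  op10 P0: store L3 := 64 → M/I/I/I on L3; bus BusRdX; mem=40
  op11 P0: store L1 := 96 → M/I/I/I on L1; bus BusRdX; mem=81
  op12 P2: store L2 := 12 → I/I/M/I on L2; bus BusRdX Flush; mem=91
  op13 P2: load  L3 → S/I/S/I on L3; bus BusRd Flush; mem=64
  op14 P2: load  L1 → S/I/S/I on L1; bus BusRd Flush; mem=96
  op15 P2: load  L1 → S/I/S/I on L1; bus (none); mem=96
  op16 P3: store L2 := 82 → I/I/I/M on L2; bus BusRdX Flush; mem=12
  op17 P0: store L1 := 14 → M/I/I/I on L1; bus BusRdX; mem=96
  op18 P1: store L0 := 93 → I/M/I/I on L0; bus BusRdX; mem=40

invalidations = 4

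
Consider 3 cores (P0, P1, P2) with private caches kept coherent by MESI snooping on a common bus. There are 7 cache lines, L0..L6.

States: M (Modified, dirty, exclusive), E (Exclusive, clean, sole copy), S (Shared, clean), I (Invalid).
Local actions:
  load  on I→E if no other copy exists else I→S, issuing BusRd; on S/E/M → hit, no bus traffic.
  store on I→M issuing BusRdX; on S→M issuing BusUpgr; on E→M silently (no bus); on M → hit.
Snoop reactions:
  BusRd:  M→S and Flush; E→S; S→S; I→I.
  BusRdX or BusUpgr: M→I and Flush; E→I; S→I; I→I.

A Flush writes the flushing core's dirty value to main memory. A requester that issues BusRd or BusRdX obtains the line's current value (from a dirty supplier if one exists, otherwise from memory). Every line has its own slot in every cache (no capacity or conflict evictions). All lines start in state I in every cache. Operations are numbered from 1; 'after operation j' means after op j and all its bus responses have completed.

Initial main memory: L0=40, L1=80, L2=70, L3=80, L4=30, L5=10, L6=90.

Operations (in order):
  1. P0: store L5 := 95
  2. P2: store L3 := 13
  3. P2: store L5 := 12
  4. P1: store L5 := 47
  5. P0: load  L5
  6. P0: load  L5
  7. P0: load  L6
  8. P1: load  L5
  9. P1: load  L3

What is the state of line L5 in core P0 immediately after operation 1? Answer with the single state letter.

step 1: P0: store L5 := 95  ⟶  MII  (L5)  txn=BusRdX  M[L5]=10
step 2: P2: store L3 := 13  ⟶  IIM  (L3)  txn=BusRdX  M[L3]=80
step 3: P2: store L5 := 12  ⟶  IIM  (L5)  txn=BusRdX+Flush  M[L5]=95
step 4: P1: store L5 := 47  ⟶  IMI  (L5)  txn=BusRdX+Flush  M[L5]=12
step 5: P0: load  L5  ⟶  SSI  (L5)  txn=BusRd+Flush  M[L5]=47
step 6: P0: load  L5  ⟶  SSI  (L5)  txn=∅  M[L5]=47
step 7: P0: load  L6  ⟶  EII  (L6)  txn=BusRd  M[L6]=90
step 8: P1: load  L5  ⟶  SSI  (L5)  txn=∅  M[L5]=47
step 9: P1: load  L3  ⟶  ISS  (L3)  txn=BusRd+Flush  M[L3]=13

state = M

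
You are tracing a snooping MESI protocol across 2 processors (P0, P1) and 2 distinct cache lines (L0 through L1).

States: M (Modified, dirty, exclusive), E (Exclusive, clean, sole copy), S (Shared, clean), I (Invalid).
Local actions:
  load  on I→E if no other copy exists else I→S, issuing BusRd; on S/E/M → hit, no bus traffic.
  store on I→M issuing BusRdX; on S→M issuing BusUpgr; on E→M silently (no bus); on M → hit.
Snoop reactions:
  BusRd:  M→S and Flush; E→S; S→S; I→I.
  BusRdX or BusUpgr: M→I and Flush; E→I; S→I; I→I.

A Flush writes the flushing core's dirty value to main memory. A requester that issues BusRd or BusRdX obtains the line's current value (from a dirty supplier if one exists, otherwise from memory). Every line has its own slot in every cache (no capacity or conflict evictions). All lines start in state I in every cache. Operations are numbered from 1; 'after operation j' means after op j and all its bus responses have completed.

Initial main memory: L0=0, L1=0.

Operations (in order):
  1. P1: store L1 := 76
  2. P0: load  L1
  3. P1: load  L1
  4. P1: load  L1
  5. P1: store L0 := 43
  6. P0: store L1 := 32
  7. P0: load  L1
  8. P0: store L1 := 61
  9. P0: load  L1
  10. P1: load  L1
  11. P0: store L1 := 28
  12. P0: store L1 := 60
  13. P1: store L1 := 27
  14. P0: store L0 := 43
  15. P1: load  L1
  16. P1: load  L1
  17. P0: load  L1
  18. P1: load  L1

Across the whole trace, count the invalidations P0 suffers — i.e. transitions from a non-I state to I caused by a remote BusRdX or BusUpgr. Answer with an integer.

invalidations = 1

  op1 P1: store L1 := 76 → I/M on L1; bus BusRdX; mem=0
  op2 P0: load  L1 → S/S on L1; bus BusRd Flush; mem=76
  op3 P1: load  L1 → S/S on L1; bus (none); mem=76
  op4 P1: load  L1 → S/S on L1; bus (none); mem=76
  op5 P1: store L0 := 43 → I/M on L0; bus BusRdX; mem=0
  op6 P0: store L1 := 32 → M/I on L1; bus BusUpgr; mem=76
  op7 P0: load  L1 → M/I on L1; bus (none); mem=76
  op8 P0: store L1 := 61 → M/I on L1; bus (none); mem=76
  op9 P0: load  L1 → M/I on L1; bus (none); mem=76
  op10 P1: load  L1 → S/S on L1; bus BusRd Flush; mem=61
  op11 P0: store L1 := 28 → M/I on L1; bus BusUpgr; mem=61
  op12 P0: store L1 := 60 → M/I on L1; bus (none); mem=61
  op13 P1: store L1 := 27 → I/M on L1; bus BusRdX Flush; mem=60
  op14 P0: store L0 := 43 → M/I on L0; bus BusRdX Flush; mem=43
  op15 P1: load  L1 → I/M on L1; bus (none); mem=60
  op16 P1: load  L1 → I/M on L1; bus (none); mem=60
  op17 P0: load  L1 → S/S on L1; bus BusRd Flush; mem=27
  op18 P1: load  L1 → S/S on L1; bus (none); mem=27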